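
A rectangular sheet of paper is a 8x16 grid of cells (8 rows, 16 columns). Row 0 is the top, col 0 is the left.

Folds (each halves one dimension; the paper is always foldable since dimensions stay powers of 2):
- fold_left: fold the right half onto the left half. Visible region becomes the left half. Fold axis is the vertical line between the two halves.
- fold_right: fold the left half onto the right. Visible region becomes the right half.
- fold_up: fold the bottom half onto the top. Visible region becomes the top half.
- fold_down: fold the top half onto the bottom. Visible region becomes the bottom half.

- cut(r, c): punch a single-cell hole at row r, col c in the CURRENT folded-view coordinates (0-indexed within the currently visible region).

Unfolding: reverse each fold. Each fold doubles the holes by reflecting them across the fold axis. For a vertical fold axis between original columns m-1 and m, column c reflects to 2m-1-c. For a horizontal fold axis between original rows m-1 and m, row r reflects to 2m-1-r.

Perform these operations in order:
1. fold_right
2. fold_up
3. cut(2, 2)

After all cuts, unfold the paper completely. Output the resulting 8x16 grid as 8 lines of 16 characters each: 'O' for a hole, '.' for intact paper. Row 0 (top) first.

Answer: ................
................
.....O....O.....
................
................
.....O....O.....
................
................

Derivation:
Op 1 fold_right: fold axis v@8; visible region now rows[0,8) x cols[8,16) = 8x8
Op 2 fold_up: fold axis h@4; visible region now rows[0,4) x cols[8,16) = 4x8
Op 3 cut(2, 2): punch at orig (2,10); cuts so far [(2, 10)]; region rows[0,4) x cols[8,16) = 4x8
Unfold 1 (reflect across h@4): 2 holes -> [(2, 10), (5, 10)]
Unfold 2 (reflect across v@8): 4 holes -> [(2, 5), (2, 10), (5, 5), (5, 10)]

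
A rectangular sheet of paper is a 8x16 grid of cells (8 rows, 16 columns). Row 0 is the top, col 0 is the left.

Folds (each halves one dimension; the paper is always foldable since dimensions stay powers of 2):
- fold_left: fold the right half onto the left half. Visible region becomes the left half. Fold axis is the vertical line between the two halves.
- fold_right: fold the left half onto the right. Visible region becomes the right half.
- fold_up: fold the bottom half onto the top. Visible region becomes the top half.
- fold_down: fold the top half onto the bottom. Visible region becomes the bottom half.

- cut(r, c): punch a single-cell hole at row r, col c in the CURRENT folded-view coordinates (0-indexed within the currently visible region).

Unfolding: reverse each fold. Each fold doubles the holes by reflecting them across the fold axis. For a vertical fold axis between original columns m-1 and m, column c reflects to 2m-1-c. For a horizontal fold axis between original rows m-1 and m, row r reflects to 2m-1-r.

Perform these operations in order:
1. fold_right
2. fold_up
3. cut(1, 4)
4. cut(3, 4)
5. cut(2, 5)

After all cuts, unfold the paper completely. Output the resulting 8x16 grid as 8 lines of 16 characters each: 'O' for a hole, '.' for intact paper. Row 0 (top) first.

Answer: ................
...O........O...
..O..........O..
...O........O...
...O........O...
..O..........O..
...O........O...
................

Derivation:
Op 1 fold_right: fold axis v@8; visible region now rows[0,8) x cols[8,16) = 8x8
Op 2 fold_up: fold axis h@4; visible region now rows[0,4) x cols[8,16) = 4x8
Op 3 cut(1, 4): punch at orig (1,12); cuts so far [(1, 12)]; region rows[0,4) x cols[8,16) = 4x8
Op 4 cut(3, 4): punch at orig (3,12); cuts so far [(1, 12), (3, 12)]; region rows[0,4) x cols[8,16) = 4x8
Op 5 cut(2, 5): punch at orig (2,13); cuts so far [(1, 12), (2, 13), (3, 12)]; region rows[0,4) x cols[8,16) = 4x8
Unfold 1 (reflect across h@4): 6 holes -> [(1, 12), (2, 13), (3, 12), (4, 12), (5, 13), (6, 12)]
Unfold 2 (reflect across v@8): 12 holes -> [(1, 3), (1, 12), (2, 2), (2, 13), (3, 3), (3, 12), (4, 3), (4, 12), (5, 2), (5, 13), (6, 3), (6, 12)]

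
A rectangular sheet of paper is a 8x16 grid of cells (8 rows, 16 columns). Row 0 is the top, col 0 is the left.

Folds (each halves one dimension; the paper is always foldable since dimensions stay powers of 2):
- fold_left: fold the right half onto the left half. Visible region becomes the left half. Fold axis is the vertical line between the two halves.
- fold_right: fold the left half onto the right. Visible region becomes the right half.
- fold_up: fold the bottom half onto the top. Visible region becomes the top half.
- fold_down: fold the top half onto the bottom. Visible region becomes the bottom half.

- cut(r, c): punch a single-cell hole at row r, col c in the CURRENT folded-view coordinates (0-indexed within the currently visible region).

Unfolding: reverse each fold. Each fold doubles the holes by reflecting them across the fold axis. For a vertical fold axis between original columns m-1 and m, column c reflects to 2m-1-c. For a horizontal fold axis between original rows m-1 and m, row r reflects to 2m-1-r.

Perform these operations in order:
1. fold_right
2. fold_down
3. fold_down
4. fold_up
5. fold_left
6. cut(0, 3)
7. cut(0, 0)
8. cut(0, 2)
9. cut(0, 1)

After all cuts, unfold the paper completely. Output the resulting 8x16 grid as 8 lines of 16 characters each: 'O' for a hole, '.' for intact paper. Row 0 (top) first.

Op 1 fold_right: fold axis v@8; visible region now rows[0,8) x cols[8,16) = 8x8
Op 2 fold_down: fold axis h@4; visible region now rows[4,8) x cols[8,16) = 4x8
Op 3 fold_down: fold axis h@6; visible region now rows[6,8) x cols[8,16) = 2x8
Op 4 fold_up: fold axis h@7; visible region now rows[6,7) x cols[8,16) = 1x8
Op 5 fold_left: fold axis v@12; visible region now rows[6,7) x cols[8,12) = 1x4
Op 6 cut(0, 3): punch at orig (6,11); cuts so far [(6, 11)]; region rows[6,7) x cols[8,12) = 1x4
Op 7 cut(0, 0): punch at orig (6,8); cuts so far [(6, 8), (6, 11)]; region rows[6,7) x cols[8,12) = 1x4
Op 8 cut(0, 2): punch at orig (6,10); cuts so far [(6, 8), (6, 10), (6, 11)]; region rows[6,7) x cols[8,12) = 1x4
Op 9 cut(0, 1): punch at orig (6,9); cuts so far [(6, 8), (6, 9), (6, 10), (6, 11)]; region rows[6,7) x cols[8,12) = 1x4
Unfold 1 (reflect across v@12): 8 holes -> [(6, 8), (6, 9), (6, 10), (6, 11), (6, 12), (6, 13), (6, 14), (6, 15)]
Unfold 2 (reflect across h@7): 16 holes -> [(6, 8), (6, 9), (6, 10), (6, 11), (6, 12), (6, 13), (6, 14), (6, 15), (7, 8), (7, 9), (7, 10), (7, 11), (7, 12), (7, 13), (7, 14), (7, 15)]
Unfold 3 (reflect across h@6): 32 holes -> [(4, 8), (4, 9), (4, 10), (4, 11), (4, 12), (4, 13), (4, 14), (4, 15), (5, 8), (5, 9), (5, 10), (5, 11), (5, 12), (5, 13), (5, 14), (5, 15), (6, 8), (6, 9), (6, 10), (6, 11), (6, 12), (6, 13), (6, 14), (6, 15), (7, 8), (7, 9), (7, 10), (7, 11), (7, 12), (7, 13), (7, 14), (7, 15)]
Unfold 4 (reflect across h@4): 64 holes -> [(0, 8), (0, 9), (0, 10), (0, 11), (0, 12), (0, 13), (0, 14), (0, 15), (1, 8), (1, 9), (1, 10), (1, 11), (1, 12), (1, 13), (1, 14), (1, 15), (2, 8), (2, 9), (2, 10), (2, 11), (2, 12), (2, 13), (2, 14), (2, 15), (3, 8), (3, 9), (3, 10), (3, 11), (3, 12), (3, 13), (3, 14), (3, 15), (4, 8), (4, 9), (4, 10), (4, 11), (4, 12), (4, 13), (4, 14), (4, 15), (5, 8), (5, 9), (5, 10), (5, 11), (5, 12), (5, 13), (5, 14), (5, 15), (6, 8), (6, 9), (6, 10), (6, 11), (6, 12), (6, 13), (6, 14), (6, 15), (7, 8), (7, 9), (7, 10), (7, 11), (7, 12), (7, 13), (7, 14), (7, 15)]
Unfold 5 (reflect across v@8): 128 holes -> [(0, 0), (0, 1), (0, 2), (0, 3), (0, 4), (0, 5), (0, 6), (0, 7), (0, 8), (0, 9), (0, 10), (0, 11), (0, 12), (0, 13), (0, 14), (0, 15), (1, 0), (1, 1), (1, 2), (1, 3), (1, 4), (1, 5), (1, 6), (1, 7), (1, 8), (1, 9), (1, 10), (1, 11), (1, 12), (1, 13), (1, 14), (1, 15), (2, 0), (2, 1), (2, 2), (2, 3), (2, 4), (2, 5), (2, 6), (2, 7), (2, 8), (2, 9), (2, 10), (2, 11), (2, 12), (2, 13), (2, 14), (2, 15), (3, 0), (3, 1), (3, 2), (3, 3), (3, 4), (3, 5), (3, 6), (3, 7), (3, 8), (3, 9), (3, 10), (3, 11), (3, 12), (3, 13), (3, 14), (3, 15), (4, 0), (4, 1), (4, 2), (4, 3), (4, 4), (4, 5), (4, 6), (4, 7), (4, 8), (4, 9), (4, 10), (4, 11), (4, 12), (4, 13), (4, 14), (4, 15), (5, 0), (5, 1), (5, 2), (5, 3), (5, 4), (5, 5), (5, 6), (5, 7), (5, 8), (5, 9), (5, 10), (5, 11), (5, 12), (5, 13), (5, 14), (5, 15), (6, 0), (6, 1), (6, 2), (6, 3), (6, 4), (6, 5), (6, 6), (6, 7), (6, 8), (6, 9), (6, 10), (6, 11), (6, 12), (6, 13), (6, 14), (6, 15), (7, 0), (7, 1), (7, 2), (7, 3), (7, 4), (7, 5), (7, 6), (7, 7), (7, 8), (7, 9), (7, 10), (7, 11), (7, 12), (7, 13), (7, 14), (7, 15)]

Answer: OOOOOOOOOOOOOOOO
OOOOOOOOOOOOOOOO
OOOOOOOOOOOOOOOO
OOOOOOOOOOOOOOOO
OOOOOOOOOOOOOOOO
OOOOOOOOOOOOOOOO
OOOOOOOOOOOOOOOO
OOOOOOOOOOOOOOOO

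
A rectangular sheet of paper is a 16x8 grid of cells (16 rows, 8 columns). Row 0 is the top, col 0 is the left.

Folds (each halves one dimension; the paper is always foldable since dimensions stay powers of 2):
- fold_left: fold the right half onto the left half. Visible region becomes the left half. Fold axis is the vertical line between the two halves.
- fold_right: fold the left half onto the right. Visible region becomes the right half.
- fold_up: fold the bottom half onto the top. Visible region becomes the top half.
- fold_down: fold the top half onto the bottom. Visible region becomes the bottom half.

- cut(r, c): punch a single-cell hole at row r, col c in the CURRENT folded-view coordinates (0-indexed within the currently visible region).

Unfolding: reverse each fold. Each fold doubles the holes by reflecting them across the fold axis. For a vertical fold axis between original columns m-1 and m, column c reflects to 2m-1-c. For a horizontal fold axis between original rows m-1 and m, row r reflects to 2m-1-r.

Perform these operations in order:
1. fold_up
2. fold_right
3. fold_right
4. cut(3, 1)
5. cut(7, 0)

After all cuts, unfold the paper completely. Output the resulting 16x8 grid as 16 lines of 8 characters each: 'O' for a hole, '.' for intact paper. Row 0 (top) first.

Op 1 fold_up: fold axis h@8; visible region now rows[0,8) x cols[0,8) = 8x8
Op 2 fold_right: fold axis v@4; visible region now rows[0,8) x cols[4,8) = 8x4
Op 3 fold_right: fold axis v@6; visible region now rows[0,8) x cols[6,8) = 8x2
Op 4 cut(3, 1): punch at orig (3,7); cuts so far [(3, 7)]; region rows[0,8) x cols[6,8) = 8x2
Op 5 cut(7, 0): punch at orig (7,6); cuts so far [(3, 7), (7, 6)]; region rows[0,8) x cols[6,8) = 8x2
Unfold 1 (reflect across v@6): 4 holes -> [(3, 4), (3, 7), (7, 5), (7, 6)]
Unfold 2 (reflect across v@4): 8 holes -> [(3, 0), (3, 3), (3, 4), (3, 7), (7, 1), (7, 2), (7, 5), (7, 6)]
Unfold 3 (reflect across h@8): 16 holes -> [(3, 0), (3, 3), (3, 4), (3, 7), (7, 1), (7, 2), (7, 5), (7, 6), (8, 1), (8, 2), (8, 5), (8, 6), (12, 0), (12, 3), (12, 4), (12, 7)]

Answer: ........
........
........
O..OO..O
........
........
........
.OO..OO.
.OO..OO.
........
........
........
O..OO..O
........
........
........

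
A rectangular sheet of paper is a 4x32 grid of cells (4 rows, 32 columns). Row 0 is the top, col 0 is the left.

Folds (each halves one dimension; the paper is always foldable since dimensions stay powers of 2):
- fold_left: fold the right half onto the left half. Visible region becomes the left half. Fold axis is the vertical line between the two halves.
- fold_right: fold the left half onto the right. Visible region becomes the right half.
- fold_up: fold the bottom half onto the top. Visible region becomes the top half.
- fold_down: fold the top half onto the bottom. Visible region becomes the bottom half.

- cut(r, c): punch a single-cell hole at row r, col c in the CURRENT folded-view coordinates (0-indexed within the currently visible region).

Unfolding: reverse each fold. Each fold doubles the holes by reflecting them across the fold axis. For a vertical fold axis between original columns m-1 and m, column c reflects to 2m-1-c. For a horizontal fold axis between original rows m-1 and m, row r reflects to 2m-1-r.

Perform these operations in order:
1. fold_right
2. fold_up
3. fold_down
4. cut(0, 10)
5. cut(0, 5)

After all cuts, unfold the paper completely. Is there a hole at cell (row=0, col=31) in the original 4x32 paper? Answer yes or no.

Op 1 fold_right: fold axis v@16; visible region now rows[0,4) x cols[16,32) = 4x16
Op 2 fold_up: fold axis h@2; visible region now rows[0,2) x cols[16,32) = 2x16
Op 3 fold_down: fold axis h@1; visible region now rows[1,2) x cols[16,32) = 1x16
Op 4 cut(0, 10): punch at orig (1,26); cuts so far [(1, 26)]; region rows[1,2) x cols[16,32) = 1x16
Op 5 cut(0, 5): punch at orig (1,21); cuts so far [(1, 21), (1, 26)]; region rows[1,2) x cols[16,32) = 1x16
Unfold 1 (reflect across h@1): 4 holes -> [(0, 21), (0, 26), (1, 21), (1, 26)]
Unfold 2 (reflect across h@2): 8 holes -> [(0, 21), (0, 26), (1, 21), (1, 26), (2, 21), (2, 26), (3, 21), (3, 26)]
Unfold 3 (reflect across v@16): 16 holes -> [(0, 5), (0, 10), (0, 21), (0, 26), (1, 5), (1, 10), (1, 21), (1, 26), (2, 5), (2, 10), (2, 21), (2, 26), (3, 5), (3, 10), (3, 21), (3, 26)]
Holes: [(0, 5), (0, 10), (0, 21), (0, 26), (1, 5), (1, 10), (1, 21), (1, 26), (2, 5), (2, 10), (2, 21), (2, 26), (3, 5), (3, 10), (3, 21), (3, 26)]

Answer: no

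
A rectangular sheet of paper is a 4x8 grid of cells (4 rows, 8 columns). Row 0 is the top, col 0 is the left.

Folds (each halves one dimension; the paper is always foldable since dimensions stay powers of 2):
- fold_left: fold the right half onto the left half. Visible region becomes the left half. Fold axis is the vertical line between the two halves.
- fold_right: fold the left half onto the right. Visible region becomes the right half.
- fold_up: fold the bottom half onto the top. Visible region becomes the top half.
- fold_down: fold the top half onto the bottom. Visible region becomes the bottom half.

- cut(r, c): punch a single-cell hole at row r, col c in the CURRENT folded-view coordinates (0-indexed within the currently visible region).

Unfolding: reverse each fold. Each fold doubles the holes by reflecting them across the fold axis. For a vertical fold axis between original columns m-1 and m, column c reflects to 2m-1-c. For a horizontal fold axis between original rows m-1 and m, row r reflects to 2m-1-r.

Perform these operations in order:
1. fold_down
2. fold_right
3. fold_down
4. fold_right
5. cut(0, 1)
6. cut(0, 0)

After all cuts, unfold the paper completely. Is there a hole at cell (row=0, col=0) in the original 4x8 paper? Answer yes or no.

Op 1 fold_down: fold axis h@2; visible region now rows[2,4) x cols[0,8) = 2x8
Op 2 fold_right: fold axis v@4; visible region now rows[2,4) x cols[4,8) = 2x4
Op 3 fold_down: fold axis h@3; visible region now rows[3,4) x cols[4,8) = 1x4
Op 4 fold_right: fold axis v@6; visible region now rows[3,4) x cols[6,8) = 1x2
Op 5 cut(0, 1): punch at orig (3,7); cuts so far [(3, 7)]; region rows[3,4) x cols[6,8) = 1x2
Op 6 cut(0, 0): punch at orig (3,6); cuts so far [(3, 6), (3, 7)]; region rows[3,4) x cols[6,8) = 1x2
Unfold 1 (reflect across v@6): 4 holes -> [(3, 4), (3, 5), (3, 6), (3, 7)]
Unfold 2 (reflect across h@3): 8 holes -> [(2, 4), (2, 5), (2, 6), (2, 7), (3, 4), (3, 5), (3, 6), (3, 7)]
Unfold 3 (reflect across v@4): 16 holes -> [(2, 0), (2, 1), (2, 2), (2, 3), (2, 4), (2, 5), (2, 6), (2, 7), (3, 0), (3, 1), (3, 2), (3, 3), (3, 4), (3, 5), (3, 6), (3, 7)]
Unfold 4 (reflect across h@2): 32 holes -> [(0, 0), (0, 1), (0, 2), (0, 3), (0, 4), (0, 5), (0, 6), (0, 7), (1, 0), (1, 1), (1, 2), (1, 3), (1, 4), (1, 5), (1, 6), (1, 7), (2, 0), (2, 1), (2, 2), (2, 3), (2, 4), (2, 5), (2, 6), (2, 7), (3, 0), (3, 1), (3, 2), (3, 3), (3, 4), (3, 5), (3, 6), (3, 7)]
Holes: [(0, 0), (0, 1), (0, 2), (0, 3), (0, 4), (0, 5), (0, 6), (0, 7), (1, 0), (1, 1), (1, 2), (1, 3), (1, 4), (1, 5), (1, 6), (1, 7), (2, 0), (2, 1), (2, 2), (2, 3), (2, 4), (2, 5), (2, 6), (2, 7), (3, 0), (3, 1), (3, 2), (3, 3), (3, 4), (3, 5), (3, 6), (3, 7)]

Answer: yes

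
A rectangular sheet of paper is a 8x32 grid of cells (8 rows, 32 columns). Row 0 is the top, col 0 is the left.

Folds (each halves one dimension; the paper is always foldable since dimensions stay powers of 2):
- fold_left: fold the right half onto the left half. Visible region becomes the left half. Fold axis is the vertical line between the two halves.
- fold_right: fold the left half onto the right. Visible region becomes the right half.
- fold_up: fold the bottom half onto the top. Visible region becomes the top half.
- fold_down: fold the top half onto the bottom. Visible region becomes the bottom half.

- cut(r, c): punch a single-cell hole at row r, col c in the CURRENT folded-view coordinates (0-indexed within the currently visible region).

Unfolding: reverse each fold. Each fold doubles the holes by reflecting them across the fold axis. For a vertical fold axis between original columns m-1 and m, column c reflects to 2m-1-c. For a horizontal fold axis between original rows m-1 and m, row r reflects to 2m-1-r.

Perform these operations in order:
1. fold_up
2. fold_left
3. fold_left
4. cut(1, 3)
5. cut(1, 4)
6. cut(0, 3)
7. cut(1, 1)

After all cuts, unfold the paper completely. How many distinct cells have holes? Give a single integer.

Op 1 fold_up: fold axis h@4; visible region now rows[0,4) x cols[0,32) = 4x32
Op 2 fold_left: fold axis v@16; visible region now rows[0,4) x cols[0,16) = 4x16
Op 3 fold_left: fold axis v@8; visible region now rows[0,4) x cols[0,8) = 4x8
Op 4 cut(1, 3): punch at orig (1,3); cuts so far [(1, 3)]; region rows[0,4) x cols[0,8) = 4x8
Op 5 cut(1, 4): punch at orig (1,4); cuts so far [(1, 3), (1, 4)]; region rows[0,4) x cols[0,8) = 4x8
Op 6 cut(0, 3): punch at orig (0,3); cuts so far [(0, 3), (1, 3), (1, 4)]; region rows[0,4) x cols[0,8) = 4x8
Op 7 cut(1, 1): punch at orig (1,1); cuts so far [(0, 3), (1, 1), (1, 3), (1, 4)]; region rows[0,4) x cols[0,8) = 4x8
Unfold 1 (reflect across v@8): 8 holes -> [(0, 3), (0, 12), (1, 1), (1, 3), (1, 4), (1, 11), (1, 12), (1, 14)]
Unfold 2 (reflect across v@16): 16 holes -> [(0, 3), (0, 12), (0, 19), (0, 28), (1, 1), (1, 3), (1, 4), (1, 11), (1, 12), (1, 14), (1, 17), (1, 19), (1, 20), (1, 27), (1, 28), (1, 30)]
Unfold 3 (reflect across h@4): 32 holes -> [(0, 3), (0, 12), (0, 19), (0, 28), (1, 1), (1, 3), (1, 4), (1, 11), (1, 12), (1, 14), (1, 17), (1, 19), (1, 20), (1, 27), (1, 28), (1, 30), (6, 1), (6, 3), (6, 4), (6, 11), (6, 12), (6, 14), (6, 17), (6, 19), (6, 20), (6, 27), (6, 28), (6, 30), (7, 3), (7, 12), (7, 19), (7, 28)]

Answer: 32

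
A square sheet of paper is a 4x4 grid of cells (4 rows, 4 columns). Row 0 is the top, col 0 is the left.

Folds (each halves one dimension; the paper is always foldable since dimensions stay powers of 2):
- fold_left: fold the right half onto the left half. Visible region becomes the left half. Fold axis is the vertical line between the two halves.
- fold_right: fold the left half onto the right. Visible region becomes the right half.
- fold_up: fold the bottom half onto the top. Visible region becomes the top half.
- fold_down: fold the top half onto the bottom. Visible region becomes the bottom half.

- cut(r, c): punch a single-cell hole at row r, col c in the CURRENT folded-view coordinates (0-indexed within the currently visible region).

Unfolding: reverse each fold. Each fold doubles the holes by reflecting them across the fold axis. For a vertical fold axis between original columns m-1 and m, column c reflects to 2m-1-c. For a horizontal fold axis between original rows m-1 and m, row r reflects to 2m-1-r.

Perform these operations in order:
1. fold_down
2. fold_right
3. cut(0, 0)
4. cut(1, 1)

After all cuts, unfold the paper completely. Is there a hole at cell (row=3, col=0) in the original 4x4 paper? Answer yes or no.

Op 1 fold_down: fold axis h@2; visible region now rows[2,4) x cols[0,4) = 2x4
Op 2 fold_right: fold axis v@2; visible region now rows[2,4) x cols[2,4) = 2x2
Op 3 cut(0, 0): punch at orig (2,2); cuts so far [(2, 2)]; region rows[2,4) x cols[2,4) = 2x2
Op 4 cut(1, 1): punch at orig (3,3); cuts so far [(2, 2), (3, 3)]; region rows[2,4) x cols[2,4) = 2x2
Unfold 1 (reflect across v@2): 4 holes -> [(2, 1), (2, 2), (3, 0), (3, 3)]
Unfold 2 (reflect across h@2): 8 holes -> [(0, 0), (0, 3), (1, 1), (1, 2), (2, 1), (2, 2), (3, 0), (3, 3)]
Holes: [(0, 0), (0, 3), (1, 1), (1, 2), (2, 1), (2, 2), (3, 0), (3, 3)]

Answer: yes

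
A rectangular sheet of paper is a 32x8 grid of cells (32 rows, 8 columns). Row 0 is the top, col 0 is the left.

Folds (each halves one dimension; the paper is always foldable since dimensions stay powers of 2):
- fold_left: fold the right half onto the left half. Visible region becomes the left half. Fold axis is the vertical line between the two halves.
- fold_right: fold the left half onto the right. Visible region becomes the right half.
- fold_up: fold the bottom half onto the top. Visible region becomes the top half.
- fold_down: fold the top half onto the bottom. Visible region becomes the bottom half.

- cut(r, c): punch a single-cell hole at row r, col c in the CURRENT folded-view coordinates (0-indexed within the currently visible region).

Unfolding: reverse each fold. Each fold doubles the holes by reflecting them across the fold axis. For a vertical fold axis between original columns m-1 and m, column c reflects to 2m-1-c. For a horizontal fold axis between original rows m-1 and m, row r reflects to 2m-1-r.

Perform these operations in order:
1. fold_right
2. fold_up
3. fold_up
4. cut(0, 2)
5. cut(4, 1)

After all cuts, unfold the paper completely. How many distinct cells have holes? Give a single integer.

Op 1 fold_right: fold axis v@4; visible region now rows[0,32) x cols[4,8) = 32x4
Op 2 fold_up: fold axis h@16; visible region now rows[0,16) x cols[4,8) = 16x4
Op 3 fold_up: fold axis h@8; visible region now rows[0,8) x cols[4,8) = 8x4
Op 4 cut(0, 2): punch at orig (0,6); cuts so far [(0, 6)]; region rows[0,8) x cols[4,8) = 8x4
Op 5 cut(4, 1): punch at orig (4,5); cuts so far [(0, 6), (4, 5)]; region rows[0,8) x cols[4,8) = 8x4
Unfold 1 (reflect across h@8): 4 holes -> [(0, 6), (4, 5), (11, 5), (15, 6)]
Unfold 2 (reflect across h@16): 8 holes -> [(0, 6), (4, 5), (11, 5), (15, 6), (16, 6), (20, 5), (27, 5), (31, 6)]
Unfold 3 (reflect across v@4): 16 holes -> [(0, 1), (0, 6), (4, 2), (4, 5), (11, 2), (11, 5), (15, 1), (15, 6), (16, 1), (16, 6), (20, 2), (20, 5), (27, 2), (27, 5), (31, 1), (31, 6)]

Answer: 16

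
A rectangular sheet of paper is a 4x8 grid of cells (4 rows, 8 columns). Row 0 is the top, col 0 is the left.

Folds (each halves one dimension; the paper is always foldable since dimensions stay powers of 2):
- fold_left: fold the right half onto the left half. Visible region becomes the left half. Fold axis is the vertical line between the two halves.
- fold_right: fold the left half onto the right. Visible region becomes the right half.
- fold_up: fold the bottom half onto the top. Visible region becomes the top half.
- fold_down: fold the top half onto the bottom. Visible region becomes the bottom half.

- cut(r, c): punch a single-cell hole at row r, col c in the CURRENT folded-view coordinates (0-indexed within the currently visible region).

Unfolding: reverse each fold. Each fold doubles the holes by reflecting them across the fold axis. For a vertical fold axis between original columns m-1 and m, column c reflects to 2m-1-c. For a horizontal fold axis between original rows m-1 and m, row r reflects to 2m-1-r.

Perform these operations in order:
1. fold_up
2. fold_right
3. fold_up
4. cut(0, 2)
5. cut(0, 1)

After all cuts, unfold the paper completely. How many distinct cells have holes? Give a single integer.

Answer: 16

Derivation:
Op 1 fold_up: fold axis h@2; visible region now rows[0,2) x cols[0,8) = 2x8
Op 2 fold_right: fold axis v@4; visible region now rows[0,2) x cols[4,8) = 2x4
Op 3 fold_up: fold axis h@1; visible region now rows[0,1) x cols[4,8) = 1x4
Op 4 cut(0, 2): punch at orig (0,6); cuts so far [(0, 6)]; region rows[0,1) x cols[4,8) = 1x4
Op 5 cut(0, 1): punch at orig (0,5); cuts so far [(0, 5), (0, 6)]; region rows[0,1) x cols[4,8) = 1x4
Unfold 1 (reflect across h@1): 4 holes -> [(0, 5), (0, 6), (1, 5), (1, 6)]
Unfold 2 (reflect across v@4): 8 holes -> [(0, 1), (0, 2), (0, 5), (0, 6), (1, 1), (1, 2), (1, 5), (1, 6)]
Unfold 3 (reflect across h@2): 16 holes -> [(0, 1), (0, 2), (0, 5), (0, 6), (1, 1), (1, 2), (1, 5), (1, 6), (2, 1), (2, 2), (2, 5), (2, 6), (3, 1), (3, 2), (3, 5), (3, 6)]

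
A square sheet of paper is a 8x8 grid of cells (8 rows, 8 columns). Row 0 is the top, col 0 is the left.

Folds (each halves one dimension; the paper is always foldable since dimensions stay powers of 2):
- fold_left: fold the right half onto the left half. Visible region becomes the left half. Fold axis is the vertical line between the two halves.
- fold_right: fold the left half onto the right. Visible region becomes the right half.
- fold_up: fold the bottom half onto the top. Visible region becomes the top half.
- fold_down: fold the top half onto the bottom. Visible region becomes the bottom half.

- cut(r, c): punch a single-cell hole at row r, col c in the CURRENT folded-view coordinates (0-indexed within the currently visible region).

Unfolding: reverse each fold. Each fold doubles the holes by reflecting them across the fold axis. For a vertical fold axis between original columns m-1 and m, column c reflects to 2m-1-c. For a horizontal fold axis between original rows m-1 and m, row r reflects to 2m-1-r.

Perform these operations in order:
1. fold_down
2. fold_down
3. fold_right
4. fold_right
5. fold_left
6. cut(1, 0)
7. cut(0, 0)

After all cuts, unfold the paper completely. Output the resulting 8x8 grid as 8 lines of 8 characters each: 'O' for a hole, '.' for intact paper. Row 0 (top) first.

Answer: OOOOOOOO
OOOOOOOO
OOOOOOOO
OOOOOOOO
OOOOOOOO
OOOOOOOO
OOOOOOOO
OOOOOOOO

Derivation:
Op 1 fold_down: fold axis h@4; visible region now rows[4,8) x cols[0,8) = 4x8
Op 2 fold_down: fold axis h@6; visible region now rows[6,8) x cols[0,8) = 2x8
Op 3 fold_right: fold axis v@4; visible region now rows[6,8) x cols[4,8) = 2x4
Op 4 fold_right: fold axis v@6; visible region now rows[6,8) x cols[6,8) = 2x2
Op 5 fold_left: fold axis v@7; visible region now rows[6,8) x cols[6,7) = 2x1
Op 6 cut(1, 0): punch at orig (7,6); cuts so far [(7, 6)]; region rows[6,8) x cols[6,7) = 2x1
Op 7 cut(0, 0): punch at orig (6,6); cuts so far [(6, 6), (7, 6)]; region rows[6,8) x cols[6,7) = 2x1
Unfold 1 (reflect across v@7): 4 holes -> [(6, 6), (6, 7), (7, 6), (7, 7)]
Unfold 2 (reflect across v@6): 8 holes -> [(6, 4), (6, 5), (6, 6), (6, 7), (7, 4), (7, 5), (7, 6), (7, 7)]
Unfold 3 (reflect across v@4): 16 holes -> [(6, 0), (6, 1), (6, 2), (6, 3), (6, 4), (6, 5), (6, 6), (6, 7), (7, 0), (7, 1), (7, 2), (7, 3), (7, 4), (7, 5), (7, 6), (7, 7)]
Unfold 4 (reflect across h@6): 32 holes -> [(4, 0), (4, 1), (4, 2), (4, 3), (4, 4), (4, 5), (4, 6), (4, 7), (5, 0), (5, 1), (5, 2), (5, 3), (5, 4), (5, 5), (5, 6), (5, 7), (6, 0), (6, 1), (6, 2), (6, 3), (6, 4), (6, 5), (6, 6), (6, 7), (7, 0), (7, 1), (7, 2), (7, 3), (7, 4), (7, 5), (7, 6), (7, 7)]
Unfold 5 (reflect across h@4): 64 holes -> [(0, 0), (0, 1), (0, 2), (0, 3), (0, 4), (0, 5), (0, 6), (0, 7), (1, 0), (1, 1), (1, 2), (1, 3), (1, 4), (1, 5), (1, 6), (1, 7), (2, 0), (2, 1), (2, 2), (2, 3), (2, 4), (2, 5), (2, 6), (2, 7), (3, 0), (3, 1), (3, 2), (3, 3), (3, 4), (3, 5), (3, 6), (3, 7), (4, 0), (4, 1), (4, 2), (4, 3), (4, 4), (4, 5), (4, 6), (4, 7), (5, 0), (5, 1), (5, 2), (5, 3), (5, 4), (5, 5), (5, 6), (5, 7), (6, 0), (6, 1), (6, 2), (6, 3), (6, 4), (6, 5), (6, 6), (6, 7), (7, 0), (7, 1), (7, 2), (7, 3), (7, 4), (7, 5), (7, 6), (7, 7)]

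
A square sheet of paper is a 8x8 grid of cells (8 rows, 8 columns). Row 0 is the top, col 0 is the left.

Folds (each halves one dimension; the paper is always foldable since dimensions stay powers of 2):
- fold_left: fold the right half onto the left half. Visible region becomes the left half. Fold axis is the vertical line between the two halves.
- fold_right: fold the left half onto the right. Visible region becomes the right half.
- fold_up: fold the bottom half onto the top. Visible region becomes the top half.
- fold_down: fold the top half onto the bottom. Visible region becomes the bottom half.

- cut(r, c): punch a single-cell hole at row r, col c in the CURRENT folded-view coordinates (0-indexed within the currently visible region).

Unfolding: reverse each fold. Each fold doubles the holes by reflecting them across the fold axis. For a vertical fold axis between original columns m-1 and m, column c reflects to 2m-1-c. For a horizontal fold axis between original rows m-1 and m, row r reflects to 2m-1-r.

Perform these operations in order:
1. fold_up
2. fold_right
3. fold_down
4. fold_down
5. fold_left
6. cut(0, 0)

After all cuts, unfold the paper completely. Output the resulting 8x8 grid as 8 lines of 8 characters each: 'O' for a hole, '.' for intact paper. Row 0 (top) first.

Answer: O..OO..O
O..OO..O
O..OO..O
O..OO..O
O..OO..O
O..OO..O
O..OO..O
O..OO..O

Derivation:
Op 1 fold_up: fold axis h@4; visible region now rows[0,4) x cols[0,8) = 4x8
Op 2 fold_right: fold axis v@4; visible region now rows[0,4) x cols[4,8) = 4x4
Op 3 fold_down: fold axis h@2; visible region now rows[2,4) x cols[4,8) = 2x4
Op 4 fold_down: fold axis h@3; visible region now rows[3,4) x cols[4,8) = 1x4
Op 5 fold_left: fold axis v@6; visible region now rows[3,4) x cols[4,6) = 1x2
Op 6 cut(0, 0): punch at orig (3,4); cuts so far [(3, 4)]; region rows[3,4) x cols[4,6) = 1x2
Unfold 1 (reflect across v@6): 2 holes -> [(3, 4), (3, 7)]
Unfold 2 (reflect across h@3): 4 holes -> [(2, 4), (2, 7), (3, 4), (3, 7)]
Unfold 3 (reflect across h@2): 8 holes -> [(0, 4), (0, 7), (1, 4), (1, 7), (2, 4), (2, 7), (3, 4), (3, 7)]
Unfold 4 (reflect across v@4): 16 holes -> [(0, 0), (0, 3), (0, 4), (0, 7), (1, 0), (1, 3), (1, 4), (1, 7), (2, 0), (2, 3), (2, 4), (2, 7), (3, 0), (3, 3), (3, 4), (3, 7)]
Unfold 5 (reflect across h@4): 32 holes -> [(0, 0), (0, 3), (0, 4), (0, 7), (1, 0), (1, 3), (1, 4), (1, 7), (2, 0), (2, 3), (2, 4), (2, 7), (3, 0), (3, 3), (3, 4), (3, 7), (4, 0), (4, 3), (4, 4), (4, 7), (5, 0), (5, 3), (5, 4), (5, 7), (6, 0), (6, 3), (6, 4), (6, 7), (7, 0), (7, 3), (7, 4), (7, 7)]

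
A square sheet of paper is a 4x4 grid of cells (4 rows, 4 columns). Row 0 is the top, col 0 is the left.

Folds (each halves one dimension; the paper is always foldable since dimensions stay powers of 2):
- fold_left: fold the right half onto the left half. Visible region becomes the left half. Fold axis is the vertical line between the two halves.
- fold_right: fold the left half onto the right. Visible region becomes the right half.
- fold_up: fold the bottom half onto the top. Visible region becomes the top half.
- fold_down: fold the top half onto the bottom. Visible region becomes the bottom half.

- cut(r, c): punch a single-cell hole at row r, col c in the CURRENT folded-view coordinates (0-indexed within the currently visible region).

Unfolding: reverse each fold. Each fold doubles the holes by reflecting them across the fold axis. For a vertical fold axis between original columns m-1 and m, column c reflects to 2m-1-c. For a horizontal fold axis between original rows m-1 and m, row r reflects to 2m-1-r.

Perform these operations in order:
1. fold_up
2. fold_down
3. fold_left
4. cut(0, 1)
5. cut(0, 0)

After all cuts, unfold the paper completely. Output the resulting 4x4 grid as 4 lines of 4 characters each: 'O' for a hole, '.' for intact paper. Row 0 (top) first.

Op 1 fold_up: fold axis h@2; visible region now rows[0,2) x cols[0,4) = 2x4
Op 2 fold_down: fold axis h@1; visible region now rows[1,2) x cols[0,4) = 1x4
Op 3 fold_left: fold axis v@2; visible region now rows[1,2) x cols[0,2) = 1x2
Op 4 cut(0, 1): punch at orig (1,1); cuts so far [(1, 1)]; region rows[1,2) x cols[0,2) = 1x2
Op 5 cut(0, 0): punch at orig (1,0); cuts so far [(1, 0), (1, 1)]; region rows[1,2) x cols[0,2) = 1x2
Unfold 1 (reflect across v@2): 4 holes -> [(1, 0), (1, 1), (1, 2), (1, 3)]
Unfold 2 (reflect across h@1): 8 holes -> [(0, 0), (0, 1), (0, 2), (0, 3), (1, 0), (1, 1), (1, 2), (1, 3)]
Unfold 3 (reflect across h@2): 16 holes -> [(0, 0), (0, 1), (0, 2), (0, 3), (1, 0), (1, 1), (1, 2), (1, 3), (2, 0), (2, 1), (2, 2), (2, 3), (3, 0), (3, 1), (3, 2), (3, 3)]

Answer: OOOO
OOOO
OOOO
OOOO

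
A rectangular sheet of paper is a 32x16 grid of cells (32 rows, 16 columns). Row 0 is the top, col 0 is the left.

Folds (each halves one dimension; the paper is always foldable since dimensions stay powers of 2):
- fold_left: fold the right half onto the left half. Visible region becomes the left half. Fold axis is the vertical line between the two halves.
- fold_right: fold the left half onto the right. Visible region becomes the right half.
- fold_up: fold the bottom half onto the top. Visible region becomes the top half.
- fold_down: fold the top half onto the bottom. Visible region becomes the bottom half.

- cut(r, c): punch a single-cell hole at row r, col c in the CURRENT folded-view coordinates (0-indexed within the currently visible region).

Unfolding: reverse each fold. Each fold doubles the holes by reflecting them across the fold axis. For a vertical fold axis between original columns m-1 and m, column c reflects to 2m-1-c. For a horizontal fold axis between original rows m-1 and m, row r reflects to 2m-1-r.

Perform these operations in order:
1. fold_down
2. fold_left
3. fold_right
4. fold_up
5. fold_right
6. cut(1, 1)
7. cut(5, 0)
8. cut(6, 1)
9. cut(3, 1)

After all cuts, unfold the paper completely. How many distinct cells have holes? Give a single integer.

Answer: 128

Derivation:
Op 1 fold_down: fold axis h@16; visible region now rows[16,32) x cols[0,16) = 16x16
Op 2 fold_left: fold axis v@8; visible region now rows[16,32) x cols[0,8) = 16x8
Op 3 fold_right: fold axis v@4; visible region now rows[16,32) x cols[4,8) = 16x4
Op 4 fold_up: fold axis h@24; visible region now rows[16,24) x cols[4,8) = 8x4
Op 5 fold_right: fold axis v@6; visible region now rows[16,24) x cols[6,8) = 8x2
Op 6 cut(1, 1): punch at orig (17,7); cuts so far [(17, 7)]; region rows[16,24) x cols[6,8) = 8x2
Op 7 cut(5, 0): punch at orig (21,6); cuts so far [(17, 7), (21, 6)]; region rows[16,24) x cols[6,8) = 8x2
Op 8 cut(6, 1): punch at orig (22,7); cuts so far [(17, 7), (21, 6), (22, 7)]; region rows[16,24) x cols[6,8) = 8x2
Op 9 cut(3, 1): punch at orig (19,7); cuts so far [(17, 7), (19, 7), (21, 6), (22, 7)]; region rows[16,24) x cols[6,8) = 8x2
Unfold 1 (reflect across v@6): 8 holes -> [(17, 4), (17, 7), (19, 4), (19, 7), (21, 5), (21, 6), (22, 4), (22, 7)]
Unfold 2 (reflect across h@24): 16 holes -> [(17, 4), (17, 7), (19, 4), (19, 7), (21, 5), (21, 6), (22, 4), (22, 7), (25, 4), (25, 7), (26, 5), (26, 6), (28, 4), (28, 7), (30, 4), (30, 7)]
Unfold 3 (reflect across v@4): 32 holes -> [(17, 0), (17, 3), (17, 4), (17, 7), (19, 0), (19, 3), (19, 4), (19, 7), (21, 1), (21, 2), (21, 5), (21, 6), (22, 0), (22, 3), (22, 4), (22, 7), (25, 0), (25, 3), (25, 4), (25, 7), (26, 1), (26, 2), (26, 5), (26, 6), (28, 0), (28, 3), (28, 4), (28, 7), (30, 0), (30, 3), (30, 4), (30, 7)]
Unfold 4 (reflect across v@8): 64 holes -> [(17, 0), (17, 3), (17, 4), (17, 7), (17, 8), (17, 11), (17, 12), (17, 15), (19, 0), (19, 3), (19, 4), (19, 7), (19, 8), (19, 11), (19, 12), (19, 15), (21, 1), (21, 2), (21, 5), (21, 6), (21, 9), (21, 10), (21, 13), (21, 14), (22, 0), (22, 3), (22, 4), (22, 7), (22, 8), (22, 11), (22, 12), (22, 15), (25, 0), (25, 3), (25, 4), (25, 7), (25, 8), (25, 11), (25, 12), (25, 15), (26, 1), (26, 2), (26, 5), (26, 6), (26, 9), (26, 10), (26, 13), (26, 14), (28, 0), (28, 3), (28, 4), (28, 7), (28, 8), (28, 11), (28, 12), (28, 15), (30, 0), (30, 3), (30, 4), (30, 7), (30, 8), (30, 11), (30, 12), (30, 15)]
Unfold 5 (reflect across h@16): 128 holes -> [(1, 0), (1, 3), (1, 4), (1, 7), (1, 8), (1, 11), (1, 12), (1, 15), (3, 0), (3, 3), (3, 4), (3, 7), (3, 8), (3, 11), (3, 12), (3, 15), (5, 1), (5, 2), (5, 5), (5, 6), (5, 9), (5, 10), (5, 13), (5, 14), (6, 0), (6, 3), (6, 4), (6, 7), (6, 8), (6, 11), (6, 12), (6, 15), (9, 0), (9, 3), (9, 4), (9, 7), (9, 8), (9, 11), (9, 12), (9, 15), (10, 1), (10, 2), (10, 5), (10, 6), (10, 9), (10, 10), (10, 13), (10, 14), (12, 0), (12, 3), (12, 4), (12, 7), (12, 8), (12, 11), (12, 12), (12, 15), (14, 0), (14, 3), (14, 4), (14, 7), (14, 8), (14, 11), (14, 12), (14, 15), (17, 0), (17, 3), (17, 4), (17, 7), (17, 8), (17, 11), (17, 12), (17, 15), (19, 0), (19, 3), (19, 4), (19, 7), (19, 8), (19, 11), (19, 12), (19, 15), (21, 1), (21, 2), (21, 5), (21, 6), (21, 9), (21, 10), (21, 13), (21, 14), (22, 0), (22, 3), (22, 4), (22, 7), (22, 8), (22, 11), (22, 12), (22, 15), (25, 0), (25, 3), (25, 4), (25, 7), (25, 8), (25, 11), (25, 12), (25, 15), (26, 1), (26, 2), (26, 5), (26, 6), (26, 9), (26, 10), (26, 13), (26, 14), (28, 0), (28, 3), (28, 4), (28, 7), (28, 8), (28, 11), (28, 12), (28, 15), (30, 0), (30, 3), (30, 4), (30, 7), (30, 8), (30, 11), (30, 12), (30, 15)]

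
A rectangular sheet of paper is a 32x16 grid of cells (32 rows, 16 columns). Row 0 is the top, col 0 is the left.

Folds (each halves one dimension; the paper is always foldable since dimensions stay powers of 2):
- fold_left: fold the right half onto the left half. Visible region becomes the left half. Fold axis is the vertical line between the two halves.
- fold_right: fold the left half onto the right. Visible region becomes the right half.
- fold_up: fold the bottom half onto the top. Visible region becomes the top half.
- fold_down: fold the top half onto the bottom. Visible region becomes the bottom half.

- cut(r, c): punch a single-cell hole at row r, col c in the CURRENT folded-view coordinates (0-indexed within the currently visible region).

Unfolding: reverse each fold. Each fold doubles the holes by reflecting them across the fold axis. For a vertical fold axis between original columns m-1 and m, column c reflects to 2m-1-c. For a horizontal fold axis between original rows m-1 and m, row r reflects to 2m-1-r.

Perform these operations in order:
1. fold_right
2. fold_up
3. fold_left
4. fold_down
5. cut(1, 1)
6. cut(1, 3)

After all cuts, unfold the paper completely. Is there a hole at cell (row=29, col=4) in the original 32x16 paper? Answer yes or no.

Op 1 fold_right: fold axis v@8; visible region now rows[0,32) x cols[8,16) = 32x8
Op 2 fold_up: fold axis h@16; visible region now rows[0,16) x cols[8,16) = 16x8
Op 3 fold_left: fold axis v@12; visible region now rows[0,16) x cols[8,12) = 16x4
Op 4 fold_down: fold axis h@8; visible region now rows[8,16) x cols[8,12) = 8x4
Op 5 cut(1, 1): punch at orig (9,9); cuts so far [(9, 9)]; region rows[8,16) x cols[8,12) = 8x4
Op 6 cut(1, 3): punch at orig (9,11); cuts so far [(9, 9), (9, 11)]; region rows[8,16) x cols[8,12) = 8x4
Unfold 1 (reflect across h@8): 4 holes -> [(6, 9), (6, 11), (9, 9), (9, 11)]
Unfold 2 (reflect across v@12): 8 holes -> [(6, 9), (6, 11), (6, 12), (6, 14), (9, 9), (9, 11), (9, 12), (9, 14)]
Unfold 3 (reflect across h@16): 16 holes -> [(6, 9), (6, 11), (6, 12), (6, 14), (9, 9), (9, 11), (9, 12), (9, 14), (22, 9), (22, 11), (22, 12), (22, 14), (25, 9), (25, 11), (25, 12), (25, 14)]
Unfold 4 (reflect across v@8): 32 holes -> [(6, 1), (6, 3), (6, 4), (6, 6), (6, 9), (6, 11), (6, 12), (6, 14), (9, 1), (9, 3), (9, 4), (9, 6), (9, 9), (9, 11), (9, 12), (9, 14), (22, 1), (22, 3), (22, 4), (22, 6), (22, 9), (22, 11), (22, 12), (22, 14), (25, 1), (25, 3), (25, 4), (25, 6), (25, 9), (25, 11), (25, 12), (25, 14)]
Holes: [(6, 1), (6, 3), (6, 4), (6, 6), (6, 9), (6, 11), (6, 12), (6, 14), (9, 1), (9, 3), (9, 4), (9, 6), (9, 9), (9, 11), (9, 12), (9, 14), (22, 1), (22, 3), (22, 4), (22, 6), (22, 9), (22, 11), (22, 12), (22, 14), (25, 1), (25, 3), (25, 4), (25, 6), (25, 9), (25, 11), (25, 12), (25, 14)]

Answer: no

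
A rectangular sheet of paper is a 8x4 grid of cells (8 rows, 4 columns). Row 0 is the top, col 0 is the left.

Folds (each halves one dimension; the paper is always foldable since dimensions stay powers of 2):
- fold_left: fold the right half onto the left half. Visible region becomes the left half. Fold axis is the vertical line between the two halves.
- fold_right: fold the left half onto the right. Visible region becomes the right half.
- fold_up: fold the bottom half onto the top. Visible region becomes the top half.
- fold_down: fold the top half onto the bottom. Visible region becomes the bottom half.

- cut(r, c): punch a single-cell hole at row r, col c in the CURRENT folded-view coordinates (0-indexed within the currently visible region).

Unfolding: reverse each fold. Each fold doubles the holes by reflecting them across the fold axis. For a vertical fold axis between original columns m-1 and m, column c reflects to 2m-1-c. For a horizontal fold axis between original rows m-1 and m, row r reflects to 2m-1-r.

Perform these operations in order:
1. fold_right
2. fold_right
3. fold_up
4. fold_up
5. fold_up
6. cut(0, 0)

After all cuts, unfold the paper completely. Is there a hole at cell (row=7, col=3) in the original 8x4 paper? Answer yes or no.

Answer: yes

Derivation:
Op 1 fold_right: fold axis v@2; visible region now rows[0,8) x cols[2,4) = 8x2
Op 2 fold_right: fold axis v@3; visible region now rows[0,8) x cols[3,4) = 8x1
Op 3 fold_up: fold axis h@4; visible region now rows[0,4) x cols[3,4) = 4x1
Op 4 fold_up: fold axis h@2; visible region now rows[0,2) x cols[3,4) = 2x1
Op 5 fold_up: fold axis h@1; visible region now rows[0,1) x cols[3,4) = 1x1
Op 6 cut(0, 0): punch at orig (0,3); cuts so far [(0, 3)]; region rows[0,1) x cols[3,4) = 1x1
Unfold 1 (reflect across h@1): 2 holes -> [(0, 3), (1, 3)]
Unfold 2 (reflect across h@2): 4 holes -> [(0, 3), (1, 3), (2, 3), (3, 3)]
Unfold 3 (reflect across h@4): 8 holes -> [(0, 3), (1, 3), (2, 3), (3, 3), (4, 3), (5, 3), (6, 3), (7, 3)]
Unfold 4 (reflect across v@3): 16 holes -> [(0, 2), (0, 3), (1, 2), (1, 3), (2, 2), (2, 3), (3, 2), (3, 3), (4, 2), (4, 3), (5, 2), (5, 3), (6, 2), (6, 3), (7, 2), (7, 3)]
Unfold 5 (reflect across v@2): 32 holes -> [(0, 0), (0, 1), (0, 2), (0, 3), (1, 0), (1, 1), (1, 2), (1, 3), (2, 0), (2, 1), (2, 2), (2, 3), (3, 0), (3, 1), (3, 2), (3, 3), (4, 0), (4, 1), (4, 2), (4, 3), (5, 0), (5, 1), (5, 2), (5, 3), (6, 0), (6, 1), (6, 2), (6, 3), (7, 0), (7, 1), (7, 2), (7, 3)]
Holes: [(0, 0), (0, 1), (0, 2), (0, 3), (1, 0), (1, 1), (1, 2), (1, 3), (2, 0), (2, 1), (2, 2), (2, 3), (3, 0), (3, 1), (3, 2), (3, 3), (4, 0), (4, 1), (4, 2), (4, 3), (5, 0), (5, 1), (5, 2), (5, 3), (6, 0), (6, 1), (6, 2), (6, 3), (7, 0), (7, 1), (7, 2), (7, 3)]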